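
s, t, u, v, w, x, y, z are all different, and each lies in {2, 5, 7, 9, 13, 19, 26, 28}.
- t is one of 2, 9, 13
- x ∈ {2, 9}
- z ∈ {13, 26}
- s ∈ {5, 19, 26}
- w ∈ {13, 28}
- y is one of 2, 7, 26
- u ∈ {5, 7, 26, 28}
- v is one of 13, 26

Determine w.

The 8 variables draw from only 8 values {2, 5, 7, 9, 13, 19, 26, 28}, so each is used; only s can be 19, hence s = 19.
Among the 7 still-open variables, 5 fits only u (and all 7 values in {2, 5, 7, 9, 13, 26, 28} must be used), so u = 5.
Among the 6 still-open variables, 7 fits only y (and all 6 values in {2, 7, 9, 13, 26, 28} must be used), so y = 7.
The 5 still-open variables draw from only 5 values {2, 9, 13, 26, 28}, so each is used; only w can be 28, hence w = 28.

28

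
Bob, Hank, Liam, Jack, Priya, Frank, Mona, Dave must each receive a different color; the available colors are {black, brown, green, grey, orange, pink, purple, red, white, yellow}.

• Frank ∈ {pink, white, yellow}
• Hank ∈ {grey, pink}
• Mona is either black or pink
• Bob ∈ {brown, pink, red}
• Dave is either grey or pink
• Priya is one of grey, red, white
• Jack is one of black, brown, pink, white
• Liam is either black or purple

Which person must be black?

Among the 8 variables, purple fits only Liam (and all 8 values in {black, brown, grey, pink, purple, red, white, yellow} must be used), so Liam = purple.
Among the 7 still-open variables, yellow fits only Frank (and all 7 values in {black, brown, grey, pink, red, white, yellow} must be used), so Frank = yellow.
Hank and Dave share exactly the 2 values {grey, pink}; by pigeonhole those values go to them, so strike grey, pink from Bob, Jack, Priya, Mona.
So black goes to Mona.

Mona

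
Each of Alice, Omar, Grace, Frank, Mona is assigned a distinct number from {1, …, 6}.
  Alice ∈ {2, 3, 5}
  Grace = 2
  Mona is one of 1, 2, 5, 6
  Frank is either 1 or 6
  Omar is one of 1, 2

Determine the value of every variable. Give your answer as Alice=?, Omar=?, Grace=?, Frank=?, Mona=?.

Alice=3, Omar=1, Grace=2, Frank=6, Mona=5

Grace's domain is down to {2}, so Grace = 2. Eliminate 2 elsewhere: Alice, Omar, Mona.
Omar must be 1 (only option left). So Frank, Mona can't be 1.
That leaves Frank = 6. Eliminate 6 elsewhere: Mona.
Mona has just one choice, so Mona = 5. Remove 5 from Alice.
Alice has just one choice, so Alice = 3.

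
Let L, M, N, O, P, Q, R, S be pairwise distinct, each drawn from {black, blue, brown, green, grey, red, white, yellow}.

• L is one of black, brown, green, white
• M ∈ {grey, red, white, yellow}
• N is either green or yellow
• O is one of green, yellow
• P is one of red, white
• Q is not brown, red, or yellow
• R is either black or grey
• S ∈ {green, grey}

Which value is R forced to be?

Among the 8 variables, blue fits only Q (and all 8 values in {black, blue, brown, green, grey, red, white, yellow} must be used), so Q = blue.
Among the 7 still-open variables, brown fits only L (and all 7 values in {black, brown, green, grey, red, white, yellow} must be used), so L = brown.
The 6 still-open variables draw from only 6 values {black, green, grey, red, white, yellow}, so each is used; only R can be black, hence R = black.

black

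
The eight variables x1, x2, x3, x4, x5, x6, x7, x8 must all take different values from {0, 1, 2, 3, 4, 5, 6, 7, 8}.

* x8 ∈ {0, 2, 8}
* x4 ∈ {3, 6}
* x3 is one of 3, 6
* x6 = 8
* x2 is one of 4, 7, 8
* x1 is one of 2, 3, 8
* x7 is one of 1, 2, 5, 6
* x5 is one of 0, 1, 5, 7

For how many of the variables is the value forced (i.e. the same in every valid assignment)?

3

x6's domain is down to {8}, so x6 = 8. Remove 8 from x1, x2, x8.
x3 and x4 share exactly the 2 values {3, 6}; by pigeonhole those values go to them, so strike 3, 6 from x1, x7.
x1's domain is down to {2}, so x1 = 2. Remove 2 from x7, x8.
x8 must be 0 (only option left). Eliminate 0 elsewhere: x5.
Determined: x1=2, x6=8, x8=0. The other variables each still have more than one consistent value. That makes 3.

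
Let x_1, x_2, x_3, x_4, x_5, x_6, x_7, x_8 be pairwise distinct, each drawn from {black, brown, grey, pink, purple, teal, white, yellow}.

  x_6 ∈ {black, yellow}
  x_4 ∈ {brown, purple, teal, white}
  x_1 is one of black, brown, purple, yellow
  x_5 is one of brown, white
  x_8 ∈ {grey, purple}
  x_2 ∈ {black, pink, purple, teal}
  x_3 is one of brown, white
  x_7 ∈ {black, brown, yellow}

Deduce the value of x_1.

Among the 8 variables, grey fits only x_8 (and all 8 values in {black, brown, grey, pink, purple, teal, white, yellow} must be used), so x_8 = grey.
The 7 still-open variables together cover exactly {black, brown, pink, purple, teal, white, yellow} — 7 values for 7 variables — and pink appears only in x_2's list, so x_2 = pink.
The 6 still-open variables draw from only 6 values {black, brown, purple, teal, white, yellow}, so each is used; only x_4 can be teal, hence x_4 = teal.
The 5 still-open variables draw from only 5 values {black, brown, purple, white, yellow}, so each is used; only x_1 can be purple, hence x_1 = purple.

purple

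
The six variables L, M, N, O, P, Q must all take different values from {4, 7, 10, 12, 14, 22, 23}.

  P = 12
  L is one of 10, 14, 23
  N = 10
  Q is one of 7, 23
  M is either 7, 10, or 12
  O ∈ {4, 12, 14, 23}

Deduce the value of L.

14

N has just one choice, so N = 10. Remove 10 from L, M.
P's domain is down to {12}, so P = 12. Eliminate 12 elsewhere: M, O.
M must be 7 (only option left). Strike 7 from Q.
Q must be 23 (only option left). So L, O can't be 23.
So L = 14.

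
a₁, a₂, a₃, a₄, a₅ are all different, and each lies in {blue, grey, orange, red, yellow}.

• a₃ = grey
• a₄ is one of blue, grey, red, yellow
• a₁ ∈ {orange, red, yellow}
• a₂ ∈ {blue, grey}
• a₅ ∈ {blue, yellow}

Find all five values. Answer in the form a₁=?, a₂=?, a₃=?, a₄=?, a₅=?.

a₁=orange, a₂=blue, a₃=grey, a₄=red, a₅=yellow

a₃ has just one choice, so a₃ = grey. Eliminate grey elsewhere: a₂, a₄.
a₂ has just one choice, so a₂ = blue. So a₄, a₅ can't be blue.
That leaves a₅ = yellow. Eliminate yellow elsewhere: a₁, a₄.
a₄'s domain is down to {red}, so a₄ = red. Strike red from a₁.
a₁ must be orange (only option left).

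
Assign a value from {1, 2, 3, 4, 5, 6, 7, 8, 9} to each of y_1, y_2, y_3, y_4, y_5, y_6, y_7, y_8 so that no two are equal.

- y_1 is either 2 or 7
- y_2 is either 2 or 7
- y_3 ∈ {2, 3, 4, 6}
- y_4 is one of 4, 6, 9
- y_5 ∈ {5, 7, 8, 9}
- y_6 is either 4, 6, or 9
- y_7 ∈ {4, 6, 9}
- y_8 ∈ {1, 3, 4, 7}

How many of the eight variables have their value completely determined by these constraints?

y_1 and y_2 share exactly the 2 values {2, 7}; by pigeonhole those values go to them, so strike 2, 7 from y_3, y_5, y_8.
y_4, y_6, y_7 share exactly the 3 values {4, 6, 9}; by pigeonhole those values go to them, so strike 4, 6, 9 from y_3, y_5, y_8.
That leaves y_3 = 3. So y_8 can't be 3.
y_8 has just one choice, so y_8 = 1.
Determined: y_3=3, y_8=1. The other variables each still have more than one consistent value. That makes 2.

2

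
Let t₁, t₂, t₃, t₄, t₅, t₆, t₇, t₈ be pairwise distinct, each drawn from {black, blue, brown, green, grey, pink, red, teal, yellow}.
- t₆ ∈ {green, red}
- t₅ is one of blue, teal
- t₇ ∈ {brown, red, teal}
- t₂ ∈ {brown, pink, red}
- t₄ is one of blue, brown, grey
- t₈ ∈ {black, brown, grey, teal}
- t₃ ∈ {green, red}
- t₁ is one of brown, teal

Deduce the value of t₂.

Among the 8 variables, black fits only t₈ (and all 8 values in {black, blue, brown, green, grey, pink, red, teal} must be used), so t₈ = black.
The 7 still-open variables together cover exactly {blue, brown, green, grey, pink, red, teal} — 7 values for 7 variables — and grey appears only in t₄'s list, so t₄ = grey.
The 6 still-open variables draw from only 6 values {blue, brown, green, pink, red, teal}, so each is used; only t₅ can be blue, hence t₅ = blue.
Among the 5 still-open variables, pink fits only t₂ (and all 5 values in {brown, green, pink, red, teal} must be used), so t₂ = pink.

pink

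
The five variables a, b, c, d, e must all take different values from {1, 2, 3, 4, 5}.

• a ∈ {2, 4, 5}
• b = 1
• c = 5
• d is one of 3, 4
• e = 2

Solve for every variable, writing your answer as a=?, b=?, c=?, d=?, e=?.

a=4, b=1, c=5, d=3, e=2

b must be 1 (only option left).
c's domain is down to {5}, so c = 5. Remove 5 from a.
e has just one choice, so e = 2. Remove 2 from a.
That leaves a = 4. Strike 4 from d.
d must be 3 (only option left).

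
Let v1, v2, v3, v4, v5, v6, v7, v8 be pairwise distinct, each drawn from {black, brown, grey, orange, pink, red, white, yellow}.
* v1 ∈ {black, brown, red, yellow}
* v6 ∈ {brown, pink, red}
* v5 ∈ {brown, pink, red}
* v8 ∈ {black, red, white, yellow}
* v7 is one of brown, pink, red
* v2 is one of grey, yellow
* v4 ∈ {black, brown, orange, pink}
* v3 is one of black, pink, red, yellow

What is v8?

white

The 8 variables together cover exactly {black, brown, grey, orange, pink, red, white, yellow} — 8 values for 8 variables — and grey appears only in v2's list, so v2 = grey.
The 7 still-open variables draw from only 7 values {black, brown, orange, pink, red, white, yellow}, so each is used; only v4 can be orange, hence v4 = orange.
The 6 still-open variables draw from only 6 values {black, brown, pink, red, white, yellow}, so each is used; only v8 can be white, hence v8 = white.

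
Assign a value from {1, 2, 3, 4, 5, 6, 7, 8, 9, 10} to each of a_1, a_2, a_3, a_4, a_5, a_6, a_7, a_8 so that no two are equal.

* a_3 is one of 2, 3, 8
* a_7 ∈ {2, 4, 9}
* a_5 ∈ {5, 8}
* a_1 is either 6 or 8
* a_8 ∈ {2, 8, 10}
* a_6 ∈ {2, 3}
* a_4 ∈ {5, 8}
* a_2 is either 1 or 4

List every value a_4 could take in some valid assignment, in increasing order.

5, 8

The 2 variables a_4 and a_5 are confined to {5, 8}, which locks those values in; drop them from a_1, a_3, a_8.
That leaves a_1 = 6.
a_3 and a_6 between them cover only {2, 3} — a naked pair. Remove those values from a_7, a_8.
a_8 must be 10 (only option left).
No further eliminations apply; a_4 can still be any of 5, 8.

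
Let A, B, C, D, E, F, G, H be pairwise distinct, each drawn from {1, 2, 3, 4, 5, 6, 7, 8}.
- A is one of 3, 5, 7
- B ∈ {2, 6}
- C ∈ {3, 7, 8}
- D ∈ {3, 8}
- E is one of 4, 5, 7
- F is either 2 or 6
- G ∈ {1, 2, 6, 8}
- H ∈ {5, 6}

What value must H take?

5

The 8 variables draw from only 8 values {1, 2, 3, 4, 5, 6, 7, 8}, so each is used; only G can be 1, hence G = 1.
Among the 7 still-open variables, 4 fits only E (and all 7 values in {2, 3, 4, 5, 6, 7, 8} must be used), so E = 4.
B and F share exactly the 2 values {2, 6}; by pigeonhole those values go to them, so strike 2, 6 from H.
So H = 5.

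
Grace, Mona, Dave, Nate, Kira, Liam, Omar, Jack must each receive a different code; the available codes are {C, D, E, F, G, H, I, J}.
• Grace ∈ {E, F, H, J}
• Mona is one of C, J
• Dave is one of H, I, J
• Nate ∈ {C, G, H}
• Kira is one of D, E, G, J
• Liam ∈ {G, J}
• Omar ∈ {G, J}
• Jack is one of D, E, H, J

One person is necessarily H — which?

Nate

The 8 variables together cover exactly {C, D, E, F, G, H, I, J} — 8 values for 8 variables — and F appears only in Grace's list, so Grace = F.
Among the 7 still-open variables, I fits only Dave (and all 7 values in {C, D, E, G, H, I, J} must be used), so Dave = I.
The 2 variables Liam and Omar are confined to {G, J}, which locks those values in; drop them from Mona, Nate, Kira, Jack.
Mona has just one choice, so Mona = C. So Nate can't be C.
So H goes to Nate.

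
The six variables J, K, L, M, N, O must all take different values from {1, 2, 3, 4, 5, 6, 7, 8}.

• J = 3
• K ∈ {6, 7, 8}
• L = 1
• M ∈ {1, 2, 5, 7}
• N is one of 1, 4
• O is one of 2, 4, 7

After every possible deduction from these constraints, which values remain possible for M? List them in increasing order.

2, 5, 7

J must be 3 (only option left).
L must be 1 (only option left). Remove 1 from M, N.
That leaves N = 4. Eliminate 4 elsewhere: O.
No further eliminations apply; M can still be any of 2, 5, 7.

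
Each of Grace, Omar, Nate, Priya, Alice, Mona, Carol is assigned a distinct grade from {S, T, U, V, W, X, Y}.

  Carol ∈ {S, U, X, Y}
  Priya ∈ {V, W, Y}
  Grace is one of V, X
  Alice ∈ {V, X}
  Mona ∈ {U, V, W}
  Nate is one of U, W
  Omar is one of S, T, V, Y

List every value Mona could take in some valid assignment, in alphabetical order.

Among the 7 variables, T fits only Omar (and all 7 values in {S, T, U, V, W, X, Y} must be used), so Omar = T.
The 6 still-open variables draw from only 6 values {S, U, V, W, X, Y}, so each is used; only Carol can be S, hence Carol = S.
Among the 5 still-open variables, Y fits only Priya (and all 5 values in {U, V, W, X, Y} must be used), so Priya = Y.
The 2 variables Grace and Alice are confined to {V, X}, which locks those values in; drop them from Mona.
No further eliminations apply; Mona can still be any of U, W.

U, W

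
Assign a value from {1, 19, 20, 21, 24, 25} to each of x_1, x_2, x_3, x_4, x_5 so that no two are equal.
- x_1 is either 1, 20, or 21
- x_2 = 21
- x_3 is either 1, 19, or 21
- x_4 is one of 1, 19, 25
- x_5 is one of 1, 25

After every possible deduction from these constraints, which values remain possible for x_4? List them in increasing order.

x_2's domain is down to {21}, so x_2 = 21. Strike 21 from x_1, x_3.
The 4 still-open variables draw from only 4 values {1, 19, 20, 25}, so each is used; only x_1 can be 20, hence x_1 = 20.
No further eliminations apply; x_4 can still be any of 1, 19, 25.

1, 19, 25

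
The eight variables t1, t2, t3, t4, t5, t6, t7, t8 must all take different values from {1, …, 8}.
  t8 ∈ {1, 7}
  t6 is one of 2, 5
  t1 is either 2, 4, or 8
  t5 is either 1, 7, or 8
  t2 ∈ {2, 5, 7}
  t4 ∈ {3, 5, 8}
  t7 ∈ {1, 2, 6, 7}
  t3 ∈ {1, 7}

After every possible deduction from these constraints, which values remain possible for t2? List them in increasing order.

2, 5

The 8 variables draw from only 8 values {1, 2, 3, 4, 5, 6, 7, 8}, so each is used; only t4 can be 3, hence t4 = 3.
The 7 still-open variables together cover exactly {1, 2, 4, 5, 6, 7, 8} — 7 values for 7 variables — and 4 appears only in t1's list, so t1 = 4.
The 6 still-open variables together cover exactly {1, 2, 5, 6, 7, 8} — 6 values for 6 variables — and 6 appears only in t7's list, so t7 = 6.
The 5 still-open variables draw from only 5 values {1, 2, 5, 7, 8}, so each is used; only t5 can be 8, hence t5 = 8.
The 2 variables t3 and t8 are confined to {1, 7}, which locks those values in; drop them from t2.
No further eliminations apply; t2 can still be any of 2, 5.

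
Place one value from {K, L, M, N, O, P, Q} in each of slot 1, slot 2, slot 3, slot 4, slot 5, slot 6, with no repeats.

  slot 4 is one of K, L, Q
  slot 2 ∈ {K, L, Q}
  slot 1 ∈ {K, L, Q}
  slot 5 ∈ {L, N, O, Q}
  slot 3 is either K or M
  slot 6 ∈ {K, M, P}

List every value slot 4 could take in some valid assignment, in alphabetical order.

slot 1, slot 2, slot 4 share exactly the 3 values {K, L, Q}; by pigeonhole those values go to them, so strike K, L, Q from slot 3, slot 5, slot 6.
slot 3's domain is down to {M}, so slot 3 = M. Eliminate M elsewhere: slot 6.
That leaves slot 6 = P.
No further eliminations apply; slot 4 can still be any of K, L, Q.

K, L, Q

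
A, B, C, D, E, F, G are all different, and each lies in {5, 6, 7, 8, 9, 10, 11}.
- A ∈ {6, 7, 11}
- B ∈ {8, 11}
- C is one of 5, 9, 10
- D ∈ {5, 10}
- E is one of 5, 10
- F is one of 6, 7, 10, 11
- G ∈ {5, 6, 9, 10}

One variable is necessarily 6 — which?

The 7 variables draw from only 7 values {5, 6, 7, 8, 9, 10, 11}, so each is used; only B can be 8, hence B = 8.
D and E between them cover only {5, 10} — a naked pair. Remove those values from C, F, G.
C has just one choice, so C = 9. Eliminate 9 elsewhere: G.
So 6 goes to G.

G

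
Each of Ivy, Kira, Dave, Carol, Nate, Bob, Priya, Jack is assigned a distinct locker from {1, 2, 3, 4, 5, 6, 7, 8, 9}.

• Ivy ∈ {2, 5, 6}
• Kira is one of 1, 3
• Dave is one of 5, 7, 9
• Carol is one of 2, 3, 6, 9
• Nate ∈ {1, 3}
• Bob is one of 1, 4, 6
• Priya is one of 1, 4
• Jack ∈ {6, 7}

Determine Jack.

7

The 2 variables Kira and Nate are confined to {1, 3}, which locks those values in; drop them from Carol, Bob, Priya.
Priya's domain is down to {4}, so Priya = 4. Strike 4 from Bob.
Bob must be 6 (only option left). So Ivy, Carol, Jack can't be 6.
So Jack = 7.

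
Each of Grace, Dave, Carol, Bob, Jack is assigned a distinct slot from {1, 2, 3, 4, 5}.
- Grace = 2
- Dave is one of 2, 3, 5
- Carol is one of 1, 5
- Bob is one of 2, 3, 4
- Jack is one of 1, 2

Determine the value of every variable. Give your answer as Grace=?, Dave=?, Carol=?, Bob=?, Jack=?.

Grace=2, Dave=3, Carol=5, Bob=4, Jack=1

Grace has just one choice, so Grace = 2. Eliminate 2 elsewhere: Dave, Bob, Jack.
Jack must be 1 (only option left). So Carol can't be 1.
That leaves Carol = 5. Eliminate 5 elsewhere: Dave.
That leaves Dave = 3. Remove 3 from Bob.
That leaves Bob = 4.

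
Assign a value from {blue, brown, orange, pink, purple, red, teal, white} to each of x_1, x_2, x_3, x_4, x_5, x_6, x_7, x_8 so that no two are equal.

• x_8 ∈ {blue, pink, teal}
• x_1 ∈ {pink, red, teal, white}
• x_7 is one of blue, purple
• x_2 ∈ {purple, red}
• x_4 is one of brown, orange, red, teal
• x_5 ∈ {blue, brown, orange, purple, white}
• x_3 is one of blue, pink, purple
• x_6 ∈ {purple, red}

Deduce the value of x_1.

white

x_2 and x_6 share exactly the 2 values {purple, red}; by pigeonhole those values go to them, so strike purple, red from x_1, x_3, x_4, x_5, x_7.
x_7 must be blue (only option left). Remove blue from x_3, x_5, x_8.
x_3 must be pink (only option left). Eliminate pink elsewhere: x_1, x_8.
That leaves x_8 = teal. So x_1, x_4 can't be teal.
So x_1 = white.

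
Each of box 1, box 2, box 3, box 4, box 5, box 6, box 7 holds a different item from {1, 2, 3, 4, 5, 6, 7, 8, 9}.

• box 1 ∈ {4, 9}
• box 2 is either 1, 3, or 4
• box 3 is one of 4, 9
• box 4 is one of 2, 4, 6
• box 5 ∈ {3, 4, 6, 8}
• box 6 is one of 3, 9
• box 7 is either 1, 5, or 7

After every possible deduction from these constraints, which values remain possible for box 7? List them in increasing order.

5, 7

The 2 variables box 1 and box 3 are confined to {4, 9}, which locks those values in; drop them from box 2, box 4, box 5, box 6.
box 6's domain is down to {3}, so box 6 = 3. So box 2, box 5 can't be 3.
box 2 must be 1 (only option left). So box 7 can't be 1.
No further eliminations apply; box 7 can still be any of 5, 7.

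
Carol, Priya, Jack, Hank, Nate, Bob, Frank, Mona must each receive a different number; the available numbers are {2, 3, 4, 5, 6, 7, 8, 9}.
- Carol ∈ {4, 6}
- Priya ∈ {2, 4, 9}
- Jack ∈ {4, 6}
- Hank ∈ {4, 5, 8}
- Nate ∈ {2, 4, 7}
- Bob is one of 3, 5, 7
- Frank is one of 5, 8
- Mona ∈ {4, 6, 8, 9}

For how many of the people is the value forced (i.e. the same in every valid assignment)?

Among the 8 variables, 3 fits only Bob (and all 8 values in {2, 3, 4, 5, 6, 7, 8, 9} must be used), so Bob = 3.
Among the 7 still-open variables, 7 fits only Nate (and all 7 values in {2, 4, 5, 6, 7, 8, 9} must be used), so Nate = 7.
The 6 still-open variables together cover exactly {2, 4, 5, 6, 8, 9} — 6 values for 6 variables — and 2 appears only in Priya's list, so Priya = 2.
Among the 5 still-open variables, 9 fits only Mona (and all 5 values in {4, 5, 6, 8, 9} must be used), so Mona = 9.
Carol and Jack share exactly the 2 values {4, 6}; by pigeonhole those values go to them, so strike 4, 6 from Hank.
Determined: Priya=2, Nate=7, Bob=3, Mona=9. The other people each still have more than one consistent value. That makes 4.

4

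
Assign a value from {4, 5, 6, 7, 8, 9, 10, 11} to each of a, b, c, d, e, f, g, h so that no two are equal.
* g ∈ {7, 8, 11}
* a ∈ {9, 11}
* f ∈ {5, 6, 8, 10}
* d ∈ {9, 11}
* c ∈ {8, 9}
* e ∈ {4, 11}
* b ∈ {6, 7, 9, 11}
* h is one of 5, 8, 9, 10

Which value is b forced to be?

6

The 8 variables draw from only 8 values {4, 5, 6, 7, 8, 9, 10, 11}, so each is used; only e can be 4, hence e = 4.
a and d share exactly the 2 values {9, 11}; by pigeonhole those values go to them, so strike 9, 11 from b, c, g, h.
c must be 8 (only option left). Strike 8 from f, g, h.
g's domain is down to {7}, so g = 7. Eliminate 7 elsewhere: b.
So b = 6.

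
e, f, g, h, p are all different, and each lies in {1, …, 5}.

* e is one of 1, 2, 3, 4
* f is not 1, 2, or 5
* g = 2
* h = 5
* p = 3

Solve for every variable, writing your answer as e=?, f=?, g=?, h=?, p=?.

e=1, f=4, g=2, h=5, p=3

g's domain is down to {2}, so g = 2. Eliminate 2 elsewhere: e.
h has just one choice, so h = 5.
p has just one choice, so p = 3. Strike 3 from e, f.
f must be 4 (only option left). Strike 4 from e.
e has just one choice, so e = 1.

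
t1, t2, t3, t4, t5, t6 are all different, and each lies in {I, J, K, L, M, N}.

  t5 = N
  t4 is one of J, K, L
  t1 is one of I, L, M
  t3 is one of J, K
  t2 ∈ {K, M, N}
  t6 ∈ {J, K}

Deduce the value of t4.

L

t5's domain is down to {N}, so t5 = N. Remove N from t2.
Among the 5 still-open variables, I fits only t1 (and all 5 values in {I, J, K, L, M} must be used), so t1 = I.
The 4 still-open variables together cover exactly {J, K, L, M} — 4 values for 4 variables — and L appears only in t4's list, so t4 = L.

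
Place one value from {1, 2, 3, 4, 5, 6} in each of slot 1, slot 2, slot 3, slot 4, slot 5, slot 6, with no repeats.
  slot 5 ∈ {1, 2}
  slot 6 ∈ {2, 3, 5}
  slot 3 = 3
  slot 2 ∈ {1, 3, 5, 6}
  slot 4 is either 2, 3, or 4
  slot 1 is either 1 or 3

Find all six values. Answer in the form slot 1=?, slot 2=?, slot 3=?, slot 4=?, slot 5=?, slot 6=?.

slot 1=1, slot 2=6, slot 3=3, slot 4=4, slot 5=2, slot 6=5

slot 3 has just one choice, so slot 3 = 3. So slot 1, slot 2, slot 4, slot 6 can't be 3.
slot 1 must be 1 (only option left). Eliminate 1 elsewhere: slot 2, slot 5.
That leaves slot 5 = 2. Remove 2 from slot 4, slot 6.
slot 6 has just one choice, so slot 6 = 5. Remove 5 from slot 2.
slot 2's domain is down to {6}, so slot 2 = 6.
That leaves slot 4 = 4.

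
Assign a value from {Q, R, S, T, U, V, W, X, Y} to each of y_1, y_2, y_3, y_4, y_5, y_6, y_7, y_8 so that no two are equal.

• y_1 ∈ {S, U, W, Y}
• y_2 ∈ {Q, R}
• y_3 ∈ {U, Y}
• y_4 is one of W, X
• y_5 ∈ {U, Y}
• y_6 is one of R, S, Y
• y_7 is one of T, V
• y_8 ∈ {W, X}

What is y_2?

Q

The 2 variables y_3 and y_5 are confined to {U, Y}, which locks those values in; drop them from y_1, y_6.
y_4 and y_8 between them cover only {W, X} — a naked pair. Remove those values from y_1.
That leaves y_1 = S. Eliminate S elsewhere: y_6.
y_6's domain is down to {R}, so y_6 = R. Strike R from y_2.
So y_2 = Q.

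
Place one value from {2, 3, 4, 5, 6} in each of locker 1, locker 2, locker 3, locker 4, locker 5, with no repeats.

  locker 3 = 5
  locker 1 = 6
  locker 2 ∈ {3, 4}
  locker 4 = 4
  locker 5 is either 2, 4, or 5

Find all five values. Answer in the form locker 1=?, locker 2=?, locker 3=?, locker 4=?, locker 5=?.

locker 1=6, locker 2=3, locker 3=5, locker 4=4, locker 5=2

locker 1 must be 6 (only option left).
locker 3's domain is down to {5}, so locker 3 = 5. Eliminate 5 elsewhere: locker 5.
locker 4's domain is down to {4}, so locker 4 = 4. So locker 2, locker 5 can't be 4.
locker 5 must be 2 (only option left).
locker 2's domain is down to {3}, so locker 2 = 3.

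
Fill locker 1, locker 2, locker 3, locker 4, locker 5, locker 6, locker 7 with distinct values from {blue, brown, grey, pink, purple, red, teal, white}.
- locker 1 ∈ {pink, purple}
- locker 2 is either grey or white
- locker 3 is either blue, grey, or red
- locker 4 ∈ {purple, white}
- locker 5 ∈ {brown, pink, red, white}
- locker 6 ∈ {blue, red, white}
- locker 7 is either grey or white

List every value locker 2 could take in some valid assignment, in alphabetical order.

grey, white

The 7 variables draw from only 7 values {blue, brown, grey, pink, purple, red, white}, so each is used; only locker 5 can be brown, hence locker 5 = brown.
Among the 6 still-open variables, pink fits only locker 1 (and all 6 values in {blue, grey, pink, purple, red, white} must be used), so locker 1 = pink.
The 5 still-open variables draw from only 5 values {blue, grey, purple, red, white}, so each is used; only locker 4 can be purple, hence locker 4 = purple.
locker 2 and locker 7 share exactly the 2 values {grey, white}; by pigeonhole those values go to them, so strike grey, white from locker 3, locker 6.
No further eliminations apply; locker 2 can still be any of grey, white.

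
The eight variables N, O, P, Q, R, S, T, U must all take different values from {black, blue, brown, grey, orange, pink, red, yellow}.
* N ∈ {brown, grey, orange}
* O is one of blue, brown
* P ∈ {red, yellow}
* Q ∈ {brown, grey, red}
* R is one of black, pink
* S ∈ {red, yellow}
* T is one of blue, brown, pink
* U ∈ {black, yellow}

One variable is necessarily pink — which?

R

Among the 8 variables, orange fits only N (and all 8 values in {black, blue, brown, grey, orange, pink, red, yellow} must be used), so N = orange.
The 7 still-open variables together cover exactly {black, blue, brown, grey, pink, red, yellow} — 7 values for 7 variables — and grey appears only in Q's list, so Q = grey.
P and S share exactly the 2 values {red, yellow}; by pigeonhole those values go to them, so strike red, yellow from U.
U's domain is down to {black}, so U = black. So R can't be black.
So pink goes to R.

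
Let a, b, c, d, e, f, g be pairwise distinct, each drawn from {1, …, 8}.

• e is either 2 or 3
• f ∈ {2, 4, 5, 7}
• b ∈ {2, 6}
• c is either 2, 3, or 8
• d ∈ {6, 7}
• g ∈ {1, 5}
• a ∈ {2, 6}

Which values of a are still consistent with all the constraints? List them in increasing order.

a and b between them cover only {2, 6} — a naked pair. Remove those values from c, d, e, f.
d's domain is down to {7}, so d = 7. Eliminate 7 elsewhere: f.
That leaves e = 3. So c can't be 3.
c has just one choice, so c = 8.
No further eliminations apply; a can still be any of 2, 6.

2, 6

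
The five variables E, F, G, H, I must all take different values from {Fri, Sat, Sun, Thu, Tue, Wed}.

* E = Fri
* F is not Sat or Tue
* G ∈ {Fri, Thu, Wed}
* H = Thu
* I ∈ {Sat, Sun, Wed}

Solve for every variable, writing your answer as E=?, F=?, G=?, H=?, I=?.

E=Fri, F=Sun, G=Wed, H=Thu, I=Sat

E's domain is down to {Fri}, so E = Fri. Remove Fri from F, G.
H has just one choice, so H = Thu. Strike Thu from F, G.
G must be Wed (only option left). So F, I can't be Wed.
F's domain is down to {Sun}, so F = Sun. Eliminate Sun elsewhere: I.
I must be Sat (only option left).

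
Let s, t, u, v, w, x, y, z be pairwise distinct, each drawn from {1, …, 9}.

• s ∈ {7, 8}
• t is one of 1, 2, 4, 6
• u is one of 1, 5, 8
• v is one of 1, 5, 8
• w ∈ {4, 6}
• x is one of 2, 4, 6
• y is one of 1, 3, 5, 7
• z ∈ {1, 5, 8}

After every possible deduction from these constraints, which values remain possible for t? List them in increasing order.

The 8 variables together cover exactly {1, 2, 3, 4, 5, 6, 7, 8} — 8 values for 8 variables — and 3 appears only in y's list, so y = 3.
The 7 still-open variables draw from only 7 values {1, 2, 4, 5, 6, 7, 8}, so each is used; only s can be 7, hence s = 7.
u, v, z between them cover only {1, 5, 8} — a naked triple. Remove those values from t.
No further eliminations apply; t can still be any of 2, 4, 6.

2, 4, 6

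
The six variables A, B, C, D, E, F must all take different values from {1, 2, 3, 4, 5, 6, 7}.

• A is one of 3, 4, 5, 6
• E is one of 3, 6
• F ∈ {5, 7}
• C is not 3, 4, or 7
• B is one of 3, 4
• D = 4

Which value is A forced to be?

D must be 4 (only option left). Eliminate 4 elsewhere: A, B.
B has just one choice, so B = 3. So A, E can't be 3.
E has just one choice, so E = 6. Strike 6 from A, C.
So A = 5.

5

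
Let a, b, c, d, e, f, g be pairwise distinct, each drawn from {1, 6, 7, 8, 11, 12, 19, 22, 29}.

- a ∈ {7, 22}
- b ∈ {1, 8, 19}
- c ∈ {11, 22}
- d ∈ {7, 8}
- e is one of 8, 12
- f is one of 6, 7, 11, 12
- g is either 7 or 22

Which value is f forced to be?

6

The 2 variables a and g are confined to {7, 22}, which locks those values in; drop them from c, d, f.
c has just one choice, so c = 11. Strike 11 from f.
That leaves d = 8. Eliminate 8 elsewhere: b, e.
e has just one choice, so e = 12. So f can't be 12.
So f = 6.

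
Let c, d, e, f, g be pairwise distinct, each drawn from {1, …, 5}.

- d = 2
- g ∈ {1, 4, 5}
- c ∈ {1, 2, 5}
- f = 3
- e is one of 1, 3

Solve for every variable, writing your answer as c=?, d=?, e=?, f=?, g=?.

d has just one choice, so d = 2. Remove 2 from c.
That leaves f = 3. Eliminate 3 elsewhere: e.
That leaves e = 1. Eliminate 1 elsewhere: c, g.
c has just one choice, so c = 5. Strike 5 from g.
g has just one choice, so g = 4.

c=5, d=2, e=1, f=3, g=4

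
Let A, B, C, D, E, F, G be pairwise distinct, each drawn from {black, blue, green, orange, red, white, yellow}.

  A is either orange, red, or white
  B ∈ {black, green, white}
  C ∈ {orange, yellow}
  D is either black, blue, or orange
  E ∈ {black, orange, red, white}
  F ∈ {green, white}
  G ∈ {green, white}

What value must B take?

black

The 7 variables together cover exactly {black, blue, green, orange, red, white, yellow} — 7 values for 7 variables — and blue appears only in D's list, so D = blue.
Among the 6 still-open variables, yellow fits only C (and all 6 values in {black, green, orange, red, white, yellow} must be used), so C = yellow.
The 2 variables F and G are confined to {green, white}, which locks those values in; drop them from A, B, E.
So B = black.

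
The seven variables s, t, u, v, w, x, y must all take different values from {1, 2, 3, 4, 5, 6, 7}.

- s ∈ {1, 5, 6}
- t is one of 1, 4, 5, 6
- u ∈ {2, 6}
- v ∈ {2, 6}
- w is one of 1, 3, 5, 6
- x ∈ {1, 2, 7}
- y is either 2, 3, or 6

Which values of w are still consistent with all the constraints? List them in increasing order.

1, 5

The 7 variables together cover exactly {1, 2, 3, 4, 5, 6, 7} — 7 values for 7 variables — and 4 appears only in t's list, so t = 4.
Among the 6 still-open variables, 7 fits only x (and all 6 values in {1, 2, 3, 5, 6, 7} must be used), so x = 7.
The 2 variables u and v are confined to {2, 6}, which locks those values in; drop them from s, w, y.
y must be 3 (only option left). Remove 3 from w.
No further eliminations apply; w can still be any of 1, 5.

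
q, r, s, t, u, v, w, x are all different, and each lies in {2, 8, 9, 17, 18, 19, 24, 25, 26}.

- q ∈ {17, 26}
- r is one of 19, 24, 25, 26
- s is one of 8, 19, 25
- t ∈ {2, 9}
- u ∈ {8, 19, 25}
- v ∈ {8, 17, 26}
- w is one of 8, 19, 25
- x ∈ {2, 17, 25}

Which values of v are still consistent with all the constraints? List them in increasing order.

17, 26

The 8 variables draw from only 8 values {2, 8, 9, 17, 19, 24, 25, 26}, so each is used; only t can be 9, hence t = 9.
The 7 still-open variables together cover exactly {2, 8, 17, 19, 24, 25, 26} — 7 values for 7 variables — and 2 appears only in x's list, so x = 2.
The 6 still-open variables together cover exactly {8, 17, 19, 24, 25, 26} — 6 values for 6 variables — and 24 appears only in r's list, so r = 24.
The 3 variables s, u, w are confined to {8, 19, 25}, which locks those values in; drop them from v.
No further eliminations apply; v can still be any of 17, 26.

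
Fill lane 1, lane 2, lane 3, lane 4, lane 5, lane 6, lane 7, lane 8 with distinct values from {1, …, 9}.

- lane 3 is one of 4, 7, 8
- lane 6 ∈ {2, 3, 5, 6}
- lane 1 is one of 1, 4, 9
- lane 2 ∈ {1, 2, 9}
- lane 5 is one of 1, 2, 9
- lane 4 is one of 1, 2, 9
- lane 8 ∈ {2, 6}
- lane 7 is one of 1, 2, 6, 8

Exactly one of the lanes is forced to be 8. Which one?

lane 7

lane 2, lane 4, lane 5 between them cover only {1, 2, 9} — a naked triple. Remove those values from lane 1, lane 6, lane 7, lane 8.
lane 1 has just one choice, so lane 1 = 4. Eliminate 4 elsewhere: lane 3.
That leaves lane 8 = 6. Strike 6 from lane 6, lane 7.
So 8 goes to lane 7.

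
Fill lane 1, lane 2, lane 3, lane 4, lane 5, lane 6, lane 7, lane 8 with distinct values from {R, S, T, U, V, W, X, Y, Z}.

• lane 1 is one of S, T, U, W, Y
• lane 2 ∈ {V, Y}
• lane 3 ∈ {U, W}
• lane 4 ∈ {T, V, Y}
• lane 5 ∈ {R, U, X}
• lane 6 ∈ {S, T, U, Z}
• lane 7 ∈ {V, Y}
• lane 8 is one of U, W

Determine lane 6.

lane 2 and lane 7 share exactly the 2 values {V, Y}; by pigeonhole those values go to them, so strike V, Y from lane 1, lane 4.
That leaves lane 4 = T. So lane 1, lane 6 can't be T.
lane 3 and lane 8 share exactly the 2 values {U, W}; by pigeonhole those values go to them, so strike U, W from lane 1, lane 5, lane 6.
lane 1's domain is down to {S}, so lane 1 = S. Remove S from lane 6.
So lane 6 = Z.

Z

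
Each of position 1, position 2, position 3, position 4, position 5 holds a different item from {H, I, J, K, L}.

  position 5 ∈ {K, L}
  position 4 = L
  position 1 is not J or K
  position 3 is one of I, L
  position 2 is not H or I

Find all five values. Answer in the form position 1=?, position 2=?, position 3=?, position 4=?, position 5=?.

position 1=H, position 2=J, position 3=I, position 4=L, position 5=K

position 4's domain is down to {L}, so position 4 = L. Strike L from position 1, position 2, position 3, position 5.
position 5 has just one choice, so position 5 = K. Strike K from position 2.
position 2 has just one choice, so position 2 = J.
position 3 has just one choice, so position 3 = I. Strike I from position 1.
position 1 has just one choice, so position 1 = H.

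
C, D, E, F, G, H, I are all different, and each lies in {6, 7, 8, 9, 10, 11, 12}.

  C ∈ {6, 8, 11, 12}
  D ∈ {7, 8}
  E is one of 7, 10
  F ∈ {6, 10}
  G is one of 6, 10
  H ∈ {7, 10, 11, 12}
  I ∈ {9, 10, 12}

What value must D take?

The 7 variables draw from only 7 values {6, 7, 8, 9, 10, 11, 12}, so each is used; only I can be 9, hence I = 9.
The 2 variables F and G are confined to {6, 10}, which locks those values in; drop them from C, E, H.
That leaves E = 7. Strike 7 from D, H.
So D = 8.

8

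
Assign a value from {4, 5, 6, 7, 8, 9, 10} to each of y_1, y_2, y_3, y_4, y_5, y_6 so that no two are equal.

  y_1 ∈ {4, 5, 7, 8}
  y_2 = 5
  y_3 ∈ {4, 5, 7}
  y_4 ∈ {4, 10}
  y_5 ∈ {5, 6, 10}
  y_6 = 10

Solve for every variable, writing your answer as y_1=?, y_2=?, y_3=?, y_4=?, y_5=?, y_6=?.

y_2's domain is down to {5}, so y_2 = 5. So y_1, y_3, y_5 can't be 5.
y_6 has just one choice, so y_6 = 10. Remove 10 from y_4, y_5.
y_4 has just one choice, so y_4 = 4. Strike 4 from y_1, y_3.
y_5 has just one choice, so y_5 = 6.
y_3's domain is down to {7}, so y_3 = 7. Remove 7 from y_1.
y_1 has just one choice, so y_1 = 8.

y_1=8, y_2=5, y_3=7, y_4=4, y_5=6, y_6=10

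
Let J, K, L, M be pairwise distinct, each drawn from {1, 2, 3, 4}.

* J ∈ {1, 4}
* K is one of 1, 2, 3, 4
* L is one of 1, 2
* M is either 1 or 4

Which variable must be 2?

L

The 4 variables draw from only 4 values {1, 2, 3, 4}, so each is used; only K can be 3, hence K = 3.
The 3 still-open variables together cover exactly {1, 2, 4} — 3 values for 3 variables — and 2 appears only in L's list, so L = 2.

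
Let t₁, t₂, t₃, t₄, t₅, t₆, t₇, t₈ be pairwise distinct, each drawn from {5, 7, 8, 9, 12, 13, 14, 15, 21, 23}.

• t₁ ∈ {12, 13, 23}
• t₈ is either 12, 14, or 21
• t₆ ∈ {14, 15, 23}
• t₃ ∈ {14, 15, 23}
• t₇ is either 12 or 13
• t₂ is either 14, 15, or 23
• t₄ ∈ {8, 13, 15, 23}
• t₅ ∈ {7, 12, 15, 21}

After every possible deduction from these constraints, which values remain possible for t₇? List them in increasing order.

The 8 variables draw from only 8 values {7, 8, 12, 13, 14, 15, 21, 23}, so each is used; only t₅ can be 7, hence t₅ = 7.
The 7 still-open variables draw from only 7 values {8, 12, 13, 14, 15, 21, 23}, so each is used; only t₄ can be 8, hence t₄ = 8.
The 6 still-open variables draw from only 6 values {12, 13, 14, 15, 21, 23}, so each is used; only t₈ can be 21, hence t₈ = 21.
The 3 variables t₂, t₃, t₆ are confined to {14, 15, 23}, which locks those values in; drop them from t₁.
No further eliminations apply; t₇ can still be any of 12, 13.

12, 13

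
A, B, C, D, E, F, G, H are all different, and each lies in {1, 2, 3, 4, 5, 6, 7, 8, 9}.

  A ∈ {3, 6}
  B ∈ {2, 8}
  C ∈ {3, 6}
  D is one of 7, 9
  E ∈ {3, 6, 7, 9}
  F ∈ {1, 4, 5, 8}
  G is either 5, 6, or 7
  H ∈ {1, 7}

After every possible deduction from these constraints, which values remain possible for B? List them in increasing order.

2, 8

A and C share exactly the 2 values {3, 6}; by pigeonhole those values go to them, so strike 3, 6 from E, G.
D and E between them cover only {7, 9} — a naked pair. Remove those values from G, H.
G must be 5 (only option left). Remove 5 from F.
H must be 1 (only option left). So F can't be 1.
No further eliminations apply; B can still be any of 2, 8.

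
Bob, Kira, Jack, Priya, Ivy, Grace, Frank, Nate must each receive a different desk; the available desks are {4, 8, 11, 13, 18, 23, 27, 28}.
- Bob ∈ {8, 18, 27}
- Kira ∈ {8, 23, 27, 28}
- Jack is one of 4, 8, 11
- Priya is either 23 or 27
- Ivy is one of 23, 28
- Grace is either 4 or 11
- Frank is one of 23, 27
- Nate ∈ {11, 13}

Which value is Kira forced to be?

8

The 8 variables together cover exactly {4, 8, 11, 13, 18, 23, 27, 28} — 8 values for 8 variables — and 13 appears only in Nate's list, so Nate = 13.
The 7 still-open variables draw from only 7 values {4, 8, 11, 18, 23, 27, 28}, so each is used; only Bob can be 18, hence Bob = 18.
Priya and Frank share exactly the 2 values {23, 27}; by pigeonhole those values go to them, so strike 23, 27 from Kira, Ivy.
Ivy's domain is down to {28}, so Ivy = 28. Eliminate 28 elsewhere: Kira.
So Kira = 8.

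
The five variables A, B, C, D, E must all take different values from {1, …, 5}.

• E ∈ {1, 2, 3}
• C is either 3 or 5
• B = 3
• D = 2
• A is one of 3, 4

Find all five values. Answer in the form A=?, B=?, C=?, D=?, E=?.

A=4, B=3, C=5, D=2, E=1

B must be 3 (only option left). So A, C, E can't be 3.
C has just one choice, so C = 5.
D must be 2 (only option left). So E can't be 2.
E must be 1 (only option left).
A has just one choice, so A = 4.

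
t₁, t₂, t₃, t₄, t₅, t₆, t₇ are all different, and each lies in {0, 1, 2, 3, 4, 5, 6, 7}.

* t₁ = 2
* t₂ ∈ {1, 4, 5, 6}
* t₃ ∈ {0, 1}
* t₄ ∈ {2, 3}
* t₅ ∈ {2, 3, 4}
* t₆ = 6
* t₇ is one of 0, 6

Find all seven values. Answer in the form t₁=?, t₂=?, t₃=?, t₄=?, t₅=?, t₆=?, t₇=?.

t₁=2, t₂=5, t₃=1, t₄=3, t₅=4, t₆=6, t₇=0

t₁ must be 2 (only option left). Strike 2 from t₄, t₅.
That leaves t₄ = 3. So t₅ can't be 3.
t₅ must be 4 (only option left). Eliminate 4 elsewhere: t₂.
t₆'s domain is down to {6}, so t₆ = 6. Remove 6 from t₂, t₇.
t₇ has just one choice, so t₇ = 0. Strike 0 from t₃.
t₃'s domain is down to {1}, so t₃ = 1. Eliminate 1 elsewhere: t₂.
t₂ has just one choice, so t₂ = 5.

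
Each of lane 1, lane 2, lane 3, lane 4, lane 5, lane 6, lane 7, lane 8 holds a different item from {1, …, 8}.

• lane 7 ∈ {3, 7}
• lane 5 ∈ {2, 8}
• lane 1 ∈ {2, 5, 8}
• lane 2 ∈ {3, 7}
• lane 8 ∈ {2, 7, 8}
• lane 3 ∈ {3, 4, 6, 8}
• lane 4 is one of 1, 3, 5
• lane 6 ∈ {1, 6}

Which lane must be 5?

The 8 variables together cover exactly {1, 2, 3, 4, 5, 6, 7, 8} — 8 values for 8 variables — and 4 appears only in lane 3's list, so lane 3 = 4.
Among the 7 still-open variables, 6 fits only lane 6 (and all 7 values in {1, 2, 3, 5, 6, 7, 8} must be used), so lane 6 = 6.
The 6 still-open variables draw from only 6 values {1, 2, 3, 5, 7, 8}, so each is used; only lane 4 can be 1, hence lane 4 = 1.
The 5 still-open variables together cover exactly {2, 3, 5, 7, 8} — 5 values for 5 variables — and 5 appears only in lane 1's list, so lane 1 = 5.

lane 1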